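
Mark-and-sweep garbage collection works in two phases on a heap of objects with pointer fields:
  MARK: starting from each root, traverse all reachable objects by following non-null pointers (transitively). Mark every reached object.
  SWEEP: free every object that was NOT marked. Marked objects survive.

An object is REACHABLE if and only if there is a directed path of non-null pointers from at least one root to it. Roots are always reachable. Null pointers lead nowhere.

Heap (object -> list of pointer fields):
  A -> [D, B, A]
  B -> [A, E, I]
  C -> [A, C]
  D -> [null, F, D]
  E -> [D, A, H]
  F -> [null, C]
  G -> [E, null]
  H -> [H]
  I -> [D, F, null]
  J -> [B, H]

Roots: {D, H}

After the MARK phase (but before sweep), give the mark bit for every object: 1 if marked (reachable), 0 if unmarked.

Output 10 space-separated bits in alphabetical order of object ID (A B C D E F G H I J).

Roots: D H
Mark D: refs=null F D, marked=D
Mark H: refs=H, marked=D H
Mark F: refs=null C, marked=D F H
Mark C: refs=A C, marked=C D F H
Mark A: refs=D B A, marked=A C D F H
Mark B: refs=A E I, marked=A B C D F H
Mark E: refs=D A H, marked=A B C D E F H
Mark I: refs=D F null, marked=A B C D E F H I
Unmarked (collected): G J

Answer: 1 1 1 1 1 1 0 1 1 0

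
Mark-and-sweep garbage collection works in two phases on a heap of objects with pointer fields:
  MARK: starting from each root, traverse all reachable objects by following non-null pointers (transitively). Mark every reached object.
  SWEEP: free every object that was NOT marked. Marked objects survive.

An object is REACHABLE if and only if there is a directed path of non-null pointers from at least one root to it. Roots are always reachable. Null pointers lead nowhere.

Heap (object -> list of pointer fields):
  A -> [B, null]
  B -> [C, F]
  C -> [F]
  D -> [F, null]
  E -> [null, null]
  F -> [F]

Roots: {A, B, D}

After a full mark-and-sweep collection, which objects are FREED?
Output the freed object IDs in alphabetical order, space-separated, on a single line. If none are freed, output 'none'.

Roots: A B D
Mark A: refs=B null, marked=A
Mark B: refs=C F, marked=A B
Mark D: refs=F null, marked=A B D
Mark C: refs=F, marked=A B C D
Mark F: refs=F, marked=A B C D F
Unmarked (collected): E

Answer: E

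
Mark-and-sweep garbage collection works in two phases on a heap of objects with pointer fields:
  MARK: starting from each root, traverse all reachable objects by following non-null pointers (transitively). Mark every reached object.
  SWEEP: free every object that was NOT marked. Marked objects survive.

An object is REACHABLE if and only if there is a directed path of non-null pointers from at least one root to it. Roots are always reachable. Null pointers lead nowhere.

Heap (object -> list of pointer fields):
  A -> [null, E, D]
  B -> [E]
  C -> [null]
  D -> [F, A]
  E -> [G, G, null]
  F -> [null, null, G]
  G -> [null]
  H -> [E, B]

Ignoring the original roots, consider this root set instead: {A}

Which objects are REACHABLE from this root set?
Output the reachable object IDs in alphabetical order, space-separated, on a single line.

Answer: A D E F G

Derivation:
Roots: A
Mark A: refs=null E D, marked=A
Mark E: refs=G G null, marked=A E
Mark D: refs=F A, marked=A D E
Mark G: refs=null, marked=A D E G
Mark F: refs=null null G, marked=A D E F G
Unmarked (collected): B C H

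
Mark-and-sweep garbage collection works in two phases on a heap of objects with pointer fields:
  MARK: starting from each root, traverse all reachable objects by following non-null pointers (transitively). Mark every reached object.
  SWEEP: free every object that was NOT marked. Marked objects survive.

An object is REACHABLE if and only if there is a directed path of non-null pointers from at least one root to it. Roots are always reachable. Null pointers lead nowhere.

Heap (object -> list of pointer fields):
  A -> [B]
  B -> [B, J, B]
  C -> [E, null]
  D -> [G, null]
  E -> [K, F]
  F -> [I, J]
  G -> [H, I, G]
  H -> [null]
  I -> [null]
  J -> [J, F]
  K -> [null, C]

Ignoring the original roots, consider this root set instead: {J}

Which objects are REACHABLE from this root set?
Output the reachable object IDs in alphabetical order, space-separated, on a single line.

Answer: F I J

Derivation:
Roots: J
Mark J: refs=J F, marked=J
Mark F: refs=I J, marked=F J
Mark I: refs=null, marked=F I J
Unmarked (collected): A B C D E G H K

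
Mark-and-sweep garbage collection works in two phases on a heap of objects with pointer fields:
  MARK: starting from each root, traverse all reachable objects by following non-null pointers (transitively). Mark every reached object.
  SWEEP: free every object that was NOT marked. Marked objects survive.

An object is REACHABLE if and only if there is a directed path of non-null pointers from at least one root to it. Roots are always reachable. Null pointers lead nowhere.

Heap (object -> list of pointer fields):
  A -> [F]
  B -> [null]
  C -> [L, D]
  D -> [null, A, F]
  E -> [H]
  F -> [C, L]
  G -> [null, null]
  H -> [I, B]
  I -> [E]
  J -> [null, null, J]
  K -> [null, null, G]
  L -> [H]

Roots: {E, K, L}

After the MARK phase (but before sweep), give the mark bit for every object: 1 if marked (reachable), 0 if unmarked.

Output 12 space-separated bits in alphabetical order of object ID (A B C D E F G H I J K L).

Answer: 0 1 0 0 1 0 1 1 1 0 1 1

Derivation:
Roots: E K L
Mark E: refs=H, marked=E
Mark K: refs=null null G, marked=E K
Mark L: refs=H, marked=E K L
Mark H: refs=I B, marked=E H K L
Mark G: refs=null null, marked=E G H K L
Mark I: refs=E, marked=E G H I K L
Mark B: refs=null, marked=B E G H I K L
Unmarked (collected): A C D F J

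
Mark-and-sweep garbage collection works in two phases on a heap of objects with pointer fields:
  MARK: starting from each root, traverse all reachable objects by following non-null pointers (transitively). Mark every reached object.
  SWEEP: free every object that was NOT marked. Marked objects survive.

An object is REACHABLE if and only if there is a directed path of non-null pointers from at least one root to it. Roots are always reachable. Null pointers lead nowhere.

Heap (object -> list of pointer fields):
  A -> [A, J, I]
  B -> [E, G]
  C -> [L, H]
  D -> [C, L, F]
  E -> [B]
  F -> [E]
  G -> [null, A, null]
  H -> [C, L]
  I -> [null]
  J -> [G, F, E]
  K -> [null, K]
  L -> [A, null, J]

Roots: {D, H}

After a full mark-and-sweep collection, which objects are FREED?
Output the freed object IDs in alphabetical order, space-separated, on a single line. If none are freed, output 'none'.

Answer: K

Derivation:
Roots: D H
Mark D: refs=C L F, marked=D
Mark H: refs=C L, marked=D H
Mark C: refs=L H, marked=C D H
Mark L: refs=A null J, marked=C D H L
Mark F: refs=E, marked=C D F H L
Mark A: refs=A J I, marked=A C D F H L
Mark J: refs=G F E, marked=A C D F H J L
Mark E: refs=B, marked=A C D E F H J L
Mark I: refs=null, marked=A C D E F H I J L
Mark G: refs=null A null, marked=A C D E F G H I J L
Mark B: refs=E G, marked=A B C D E F G H I J L
Unmarked (collected): K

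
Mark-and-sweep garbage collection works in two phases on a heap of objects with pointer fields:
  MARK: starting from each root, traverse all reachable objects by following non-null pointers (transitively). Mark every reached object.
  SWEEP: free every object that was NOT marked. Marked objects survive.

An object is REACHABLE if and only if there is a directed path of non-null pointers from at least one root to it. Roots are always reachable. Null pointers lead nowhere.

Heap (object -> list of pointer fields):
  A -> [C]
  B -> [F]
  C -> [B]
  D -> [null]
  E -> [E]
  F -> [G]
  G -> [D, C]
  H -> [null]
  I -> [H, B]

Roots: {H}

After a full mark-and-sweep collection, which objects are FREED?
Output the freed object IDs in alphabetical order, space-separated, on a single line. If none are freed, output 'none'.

Answer: A B C D E F G I

Derivation:
Roots: H
Mark H: refs=null, marked=H
Unmarked (collected): A B C D E F G I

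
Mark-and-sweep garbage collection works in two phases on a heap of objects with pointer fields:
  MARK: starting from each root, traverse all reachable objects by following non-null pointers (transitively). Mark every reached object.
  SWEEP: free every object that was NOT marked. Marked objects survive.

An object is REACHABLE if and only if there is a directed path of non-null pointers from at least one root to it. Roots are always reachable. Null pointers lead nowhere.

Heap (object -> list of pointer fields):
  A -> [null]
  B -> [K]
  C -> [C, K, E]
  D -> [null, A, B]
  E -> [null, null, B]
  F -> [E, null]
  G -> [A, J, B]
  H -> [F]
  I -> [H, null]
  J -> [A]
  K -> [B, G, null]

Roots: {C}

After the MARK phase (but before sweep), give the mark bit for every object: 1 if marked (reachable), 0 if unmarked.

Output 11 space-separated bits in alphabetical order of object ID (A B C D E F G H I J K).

Answer: 1 1 1 0 1 0 1 0 0 1 1

Derivation:
Roots: C
Mark C: refs=C K E, marked=C
Mark K: refs=B G null, marked=C K
Mark E: refs=null null B, marked=C E K
Mark B: refs=K, marked=B C E K
Mark G: refs=A J B, marked=B C E G K
Mark A: refs=null, marked=A B C E G K
Mark J: refs=A, marked=A B C E G J K
Unmarked (collected): D F H I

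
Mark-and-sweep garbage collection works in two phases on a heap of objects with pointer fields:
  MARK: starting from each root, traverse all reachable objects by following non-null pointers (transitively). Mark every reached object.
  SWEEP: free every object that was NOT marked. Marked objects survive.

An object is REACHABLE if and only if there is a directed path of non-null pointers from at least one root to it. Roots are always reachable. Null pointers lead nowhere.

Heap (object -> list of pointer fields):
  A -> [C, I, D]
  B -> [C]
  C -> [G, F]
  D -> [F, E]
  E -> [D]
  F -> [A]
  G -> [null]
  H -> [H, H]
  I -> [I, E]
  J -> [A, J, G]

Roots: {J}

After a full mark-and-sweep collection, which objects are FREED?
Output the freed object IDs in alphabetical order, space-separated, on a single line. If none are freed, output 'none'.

Roots: J
Mark J: refs=A J G, marked=J
Mark A: refs=C I D, marked=A J
Mark G: refs=null, marked=A G J
Mark C: refs=G F, marked=A C G J
Mark I: refs=I E, marked=A C G I J
Mark D: refs=F E, marked=A C D G I J
Mark F: refs=A, marked=A C D F G I J
Mark E: refs=D, marked=A C D E F G I J
Unmarked (collected): B H

Answer: B H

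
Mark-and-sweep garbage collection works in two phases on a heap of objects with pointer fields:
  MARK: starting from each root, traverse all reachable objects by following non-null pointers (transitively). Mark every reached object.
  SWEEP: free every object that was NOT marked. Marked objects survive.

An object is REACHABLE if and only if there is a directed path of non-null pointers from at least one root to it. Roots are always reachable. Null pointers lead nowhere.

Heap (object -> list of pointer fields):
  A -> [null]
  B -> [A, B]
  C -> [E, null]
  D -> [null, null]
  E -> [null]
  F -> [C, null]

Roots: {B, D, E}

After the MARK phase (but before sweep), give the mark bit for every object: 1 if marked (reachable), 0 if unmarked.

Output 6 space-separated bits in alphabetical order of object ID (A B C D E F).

Roots: B D E
Mark B: refs=A B, marked=B
Mark D: refs=null null, marked=B D
Mark E: refs=null, marked=B D E
Mark A: refs=null, marked=A B D E
Unmarked (collected): C F

Answer: 1 1 0 1 1 0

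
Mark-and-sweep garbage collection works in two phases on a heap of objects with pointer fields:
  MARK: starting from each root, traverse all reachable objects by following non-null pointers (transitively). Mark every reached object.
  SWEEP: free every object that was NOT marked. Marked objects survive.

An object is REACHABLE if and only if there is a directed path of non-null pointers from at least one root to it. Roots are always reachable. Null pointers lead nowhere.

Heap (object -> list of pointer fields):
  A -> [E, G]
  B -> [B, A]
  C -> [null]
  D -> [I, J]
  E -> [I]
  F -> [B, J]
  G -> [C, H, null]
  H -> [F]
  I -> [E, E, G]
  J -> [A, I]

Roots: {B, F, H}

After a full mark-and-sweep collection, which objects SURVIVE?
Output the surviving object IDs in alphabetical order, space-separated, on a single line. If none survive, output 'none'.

Answer: A B C E F G H I J

Derivation:
Roots: B F H
Mark B: refs=B A, marked=B
Mark F: refs=B J, marked=B F
Mark H: refs=F, marked=B F H
Mark A: refs=E G, marked=A B F H
Mark J: refs=A I, marked=A B F H J
Mark E: refs=I, marked=A B E F H J
Mark G: refs=C H null, marked=A B E F G H J
Mark I: refs=E E G, marked=A B E F G H I J
Mark C: refs=null, marked=A B C E F G H I J
Unmarked (collected): D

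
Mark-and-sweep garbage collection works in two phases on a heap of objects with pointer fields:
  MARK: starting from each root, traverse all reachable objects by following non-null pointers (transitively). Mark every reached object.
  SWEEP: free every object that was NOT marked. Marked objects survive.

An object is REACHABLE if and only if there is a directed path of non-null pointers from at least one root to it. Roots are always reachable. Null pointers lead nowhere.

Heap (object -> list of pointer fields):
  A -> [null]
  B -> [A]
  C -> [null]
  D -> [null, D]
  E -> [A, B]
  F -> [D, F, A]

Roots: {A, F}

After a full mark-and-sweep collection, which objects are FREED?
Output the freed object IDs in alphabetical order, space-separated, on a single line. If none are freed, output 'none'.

Answer: B C E

Derivation:
Roots: A F
Mark A: refs=null, marked=A
Mark F: refs=D F A, marked=A F
Mark D: refs=null D, marked=A D F
Unmarked (collected): B C E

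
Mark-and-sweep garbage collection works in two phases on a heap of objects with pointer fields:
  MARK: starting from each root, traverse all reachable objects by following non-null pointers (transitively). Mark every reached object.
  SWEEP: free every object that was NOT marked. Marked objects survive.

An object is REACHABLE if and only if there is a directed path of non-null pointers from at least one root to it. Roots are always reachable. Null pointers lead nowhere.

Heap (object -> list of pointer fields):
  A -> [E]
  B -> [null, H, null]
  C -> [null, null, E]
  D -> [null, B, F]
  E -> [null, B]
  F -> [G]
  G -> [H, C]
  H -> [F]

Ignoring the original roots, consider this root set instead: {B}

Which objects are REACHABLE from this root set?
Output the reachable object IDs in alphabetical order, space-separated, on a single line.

Roots: B
Mark B: refs=null H null, marked=B
Mark H: refs=F, marked=B H
Mark F: refs=G, marked=B F H
Mark G: refs=H C, marked=B F G H
Mark C: refs=null null E, marked=B C F G H
Mark E: refs=null B, marked=B C E F G H
Unmarked (collected): A D

Answer: B C E F G H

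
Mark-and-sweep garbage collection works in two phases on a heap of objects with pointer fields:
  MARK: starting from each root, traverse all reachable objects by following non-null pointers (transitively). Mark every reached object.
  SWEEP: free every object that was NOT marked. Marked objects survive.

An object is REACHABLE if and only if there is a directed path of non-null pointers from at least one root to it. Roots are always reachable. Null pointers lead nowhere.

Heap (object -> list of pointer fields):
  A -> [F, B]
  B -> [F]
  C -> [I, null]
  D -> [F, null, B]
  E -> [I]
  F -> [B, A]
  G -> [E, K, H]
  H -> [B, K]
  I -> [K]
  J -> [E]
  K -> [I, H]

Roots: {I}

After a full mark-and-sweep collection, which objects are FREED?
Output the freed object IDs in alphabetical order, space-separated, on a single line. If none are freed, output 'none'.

Answer: C D E G J

Derivation:
Roots: I
Mark I: refs=K, marked=I
Mark K: refs=I H, marked=I K
Mark H: refs=B K, marked=H I K
Mark B: refs=F, marked=B H I K
Mark F: refs=B A, marked=B F H I K
Mark A: refs=F B, marked=A B F H I K
Unmarked (collected): C D E G J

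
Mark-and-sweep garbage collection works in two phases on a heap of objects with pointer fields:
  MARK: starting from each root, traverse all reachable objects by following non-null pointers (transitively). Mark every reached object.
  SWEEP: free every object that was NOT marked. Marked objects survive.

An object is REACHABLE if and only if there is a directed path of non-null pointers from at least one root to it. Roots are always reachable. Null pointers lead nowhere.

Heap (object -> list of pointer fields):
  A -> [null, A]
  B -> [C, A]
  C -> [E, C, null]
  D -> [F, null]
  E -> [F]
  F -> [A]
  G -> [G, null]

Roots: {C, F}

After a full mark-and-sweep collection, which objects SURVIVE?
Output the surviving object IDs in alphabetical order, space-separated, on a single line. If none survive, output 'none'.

Roots: C F
Mark C: refs=E C null, marked=C
Mark F: refs=A, marked=C F
Mark E: refs=F, marked=C E F
Mark A: refs=null A, marked=A C E F
Unmarked (collected): B D G

Answer: A C E F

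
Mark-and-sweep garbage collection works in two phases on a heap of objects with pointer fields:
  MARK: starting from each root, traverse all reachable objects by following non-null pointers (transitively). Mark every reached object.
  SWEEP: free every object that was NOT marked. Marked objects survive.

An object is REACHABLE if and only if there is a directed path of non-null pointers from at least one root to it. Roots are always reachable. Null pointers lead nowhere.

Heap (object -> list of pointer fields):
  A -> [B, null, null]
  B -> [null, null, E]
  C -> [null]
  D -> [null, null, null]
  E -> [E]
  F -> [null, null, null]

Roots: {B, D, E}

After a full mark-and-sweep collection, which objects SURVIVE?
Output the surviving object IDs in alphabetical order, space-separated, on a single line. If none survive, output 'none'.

Answer: B D E

Derivation:
Roots: B D E
Mark B: refs=null null E, marked=B
Mark D: refs=null null null, marked=B D
Mark E: refs=E, marked=B D E
Unmarked (collected): A C F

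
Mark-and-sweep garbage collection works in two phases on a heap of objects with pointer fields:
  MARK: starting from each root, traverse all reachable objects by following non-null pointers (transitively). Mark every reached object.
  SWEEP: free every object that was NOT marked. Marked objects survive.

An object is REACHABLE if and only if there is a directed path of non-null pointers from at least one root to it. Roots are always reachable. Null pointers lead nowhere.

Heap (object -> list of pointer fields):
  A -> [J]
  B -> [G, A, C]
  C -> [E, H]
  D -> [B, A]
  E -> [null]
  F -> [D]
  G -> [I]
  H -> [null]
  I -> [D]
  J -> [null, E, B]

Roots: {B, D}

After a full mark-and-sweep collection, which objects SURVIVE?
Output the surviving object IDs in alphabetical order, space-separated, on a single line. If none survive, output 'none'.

Answer: A B C D E G H I J

Derivation:
Roots: B D
Mark B: refs=G A C, marked=B
Mark D: refs=B A, marked=B D
Mark G: refs=I, marked=B D G
Mark A: refs=J, marked=A B D G
Mark C: refs=E H, marked=A B C D G
Mark I: refs=D, marked=A B C D G I
Mark J: refs=null E B, marked=A B C D G I J
Mark E: refs=null, marked=A B C D E G I J
Mark H: refs=null, marked=A B C D E G H I J
Unmarked (collected): F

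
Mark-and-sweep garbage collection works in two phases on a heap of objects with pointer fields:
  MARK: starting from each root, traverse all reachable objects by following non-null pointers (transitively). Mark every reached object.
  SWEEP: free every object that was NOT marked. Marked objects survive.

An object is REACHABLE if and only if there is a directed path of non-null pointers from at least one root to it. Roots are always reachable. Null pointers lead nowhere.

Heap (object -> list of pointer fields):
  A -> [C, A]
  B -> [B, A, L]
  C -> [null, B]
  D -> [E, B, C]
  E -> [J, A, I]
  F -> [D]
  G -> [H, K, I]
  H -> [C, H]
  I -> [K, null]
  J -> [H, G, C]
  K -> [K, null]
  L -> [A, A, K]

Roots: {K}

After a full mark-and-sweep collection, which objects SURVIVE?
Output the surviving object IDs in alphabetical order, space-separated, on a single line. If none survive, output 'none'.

Roots: K
Mark K: refs=K null, marked=K
Unmarked (collected): A B C D E F G H I J L

Answer: K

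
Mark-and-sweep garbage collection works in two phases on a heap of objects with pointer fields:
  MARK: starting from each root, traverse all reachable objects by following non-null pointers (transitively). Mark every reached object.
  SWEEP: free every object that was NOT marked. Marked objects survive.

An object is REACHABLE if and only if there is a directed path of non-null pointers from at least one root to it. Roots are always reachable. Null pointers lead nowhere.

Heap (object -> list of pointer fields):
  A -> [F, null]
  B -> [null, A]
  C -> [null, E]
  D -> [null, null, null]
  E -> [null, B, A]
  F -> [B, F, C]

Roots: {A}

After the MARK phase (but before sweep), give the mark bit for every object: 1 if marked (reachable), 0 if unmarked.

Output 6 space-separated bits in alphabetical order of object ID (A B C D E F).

Answer: 1 1 1 0 1 1

Derivation:
Roots: A
Mark A: refs=F null, marked=A
Mark F: refs=B F C, marked=A F
Mark B: refs=null A, marked=A B F
Mark C: refs=null E, marked=A B C F
Mark E: refs=null B A, marked=A B C E F
Unmarked (collected): D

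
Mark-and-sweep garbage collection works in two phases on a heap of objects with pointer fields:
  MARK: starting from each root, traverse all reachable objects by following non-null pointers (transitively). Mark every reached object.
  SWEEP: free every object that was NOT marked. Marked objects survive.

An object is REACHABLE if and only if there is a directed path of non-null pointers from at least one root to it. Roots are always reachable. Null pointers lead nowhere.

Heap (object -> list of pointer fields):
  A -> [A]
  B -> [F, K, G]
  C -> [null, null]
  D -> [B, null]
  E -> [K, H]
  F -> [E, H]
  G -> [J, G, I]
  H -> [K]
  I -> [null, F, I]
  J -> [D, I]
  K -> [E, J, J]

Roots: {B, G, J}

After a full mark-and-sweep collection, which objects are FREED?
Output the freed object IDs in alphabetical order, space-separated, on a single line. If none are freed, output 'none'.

Answer: A C

Derivation:
Roots: B G J
Mark B: refs=F K G, marked=B
Mark G: refs=J G I, marked=B G
Mark J: refs=D I, marked=B G J
Mark F: refs=E H, marked=B F G J
Mark K: refs=E J J, marked=B F G J K
Mark I: refs=null F I, marked=B F G I J K
Mark D: refs=B null, marked=B D F G I J K
Mark E: refs=K H, marked=B D E F G I J K
Mark H: refs=K, marked=B D E F G H I J K
Unmarked (collected): A C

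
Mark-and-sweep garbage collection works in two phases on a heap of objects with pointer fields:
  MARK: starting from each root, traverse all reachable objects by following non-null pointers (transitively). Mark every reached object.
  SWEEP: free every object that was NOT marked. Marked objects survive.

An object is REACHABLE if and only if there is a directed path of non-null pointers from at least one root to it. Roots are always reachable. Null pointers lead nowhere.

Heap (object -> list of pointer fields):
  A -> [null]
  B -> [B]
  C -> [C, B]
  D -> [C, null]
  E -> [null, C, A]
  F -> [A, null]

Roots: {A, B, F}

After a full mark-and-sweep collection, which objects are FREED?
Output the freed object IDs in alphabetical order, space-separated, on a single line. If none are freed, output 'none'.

Roots: A B F
Mark A: refs=null, marked=A
Mark B: refs=B, marked=A B
Mark F: refs=A null, marked=A B F
Unmarked (collected): C D E

Answer: C D E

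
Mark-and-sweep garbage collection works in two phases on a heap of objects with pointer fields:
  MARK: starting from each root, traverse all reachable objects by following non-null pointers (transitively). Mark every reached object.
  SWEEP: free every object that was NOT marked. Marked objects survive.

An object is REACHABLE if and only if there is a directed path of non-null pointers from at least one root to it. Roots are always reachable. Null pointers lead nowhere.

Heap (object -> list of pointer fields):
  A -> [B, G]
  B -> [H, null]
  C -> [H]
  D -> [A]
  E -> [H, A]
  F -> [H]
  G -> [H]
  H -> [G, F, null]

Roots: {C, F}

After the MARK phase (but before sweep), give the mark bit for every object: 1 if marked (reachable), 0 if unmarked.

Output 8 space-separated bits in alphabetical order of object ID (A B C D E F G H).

Roots: C F
Mark C: refs=H, marked=C
Mark F: refs=H, marked=C F
Mark H: refs=G F null, marked=C F H
Mark G: refs=H, marked=C F G H
Unmarked (collected): A B D E

Answer: 0 0 1 0 0 1 1 1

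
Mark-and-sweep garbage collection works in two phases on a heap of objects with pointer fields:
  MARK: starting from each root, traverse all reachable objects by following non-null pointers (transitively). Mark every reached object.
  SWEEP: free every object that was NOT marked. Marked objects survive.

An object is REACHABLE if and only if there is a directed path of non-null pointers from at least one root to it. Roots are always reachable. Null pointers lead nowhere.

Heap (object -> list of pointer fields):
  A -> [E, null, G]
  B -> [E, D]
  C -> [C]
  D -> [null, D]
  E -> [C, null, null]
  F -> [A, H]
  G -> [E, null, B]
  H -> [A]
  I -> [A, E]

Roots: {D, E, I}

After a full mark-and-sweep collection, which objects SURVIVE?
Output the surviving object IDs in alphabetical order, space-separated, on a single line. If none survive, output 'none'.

Answer: A B C D E G I

Derivation:
Roots: D E I
Mark D: refs=null D, marked=D
Mark E: refs=C null null, marked=D E
Mark I: refs=A E, marked=D E I
Mark C: refs=C, marked=C D E I
Mark A: refs=E null G, marked=A C D E I
Mark G: refs=E null B, marked=A C D E G I
Mark B: refs=E D, marked=A B C D E G I
Unmarked (collected): F H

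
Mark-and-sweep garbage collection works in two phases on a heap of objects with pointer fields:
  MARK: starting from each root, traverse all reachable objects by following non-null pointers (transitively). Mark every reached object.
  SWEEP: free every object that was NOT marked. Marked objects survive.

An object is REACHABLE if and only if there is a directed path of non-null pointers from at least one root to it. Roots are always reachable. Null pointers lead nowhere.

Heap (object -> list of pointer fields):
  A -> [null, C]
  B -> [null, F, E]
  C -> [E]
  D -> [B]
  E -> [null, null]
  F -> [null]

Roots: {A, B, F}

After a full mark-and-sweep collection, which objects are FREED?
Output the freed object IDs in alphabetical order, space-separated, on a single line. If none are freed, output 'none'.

Roots: A B F
Mark A: refs=null C, marked=A
Mark B: refs=null F E, marked=A B
Mark F: refs=null, marked=A B F
Mark C: refs=E, marked=A B C F
Mark E: refs=null null, marked=A B C E F
Unmarked (collected): D

Answer: D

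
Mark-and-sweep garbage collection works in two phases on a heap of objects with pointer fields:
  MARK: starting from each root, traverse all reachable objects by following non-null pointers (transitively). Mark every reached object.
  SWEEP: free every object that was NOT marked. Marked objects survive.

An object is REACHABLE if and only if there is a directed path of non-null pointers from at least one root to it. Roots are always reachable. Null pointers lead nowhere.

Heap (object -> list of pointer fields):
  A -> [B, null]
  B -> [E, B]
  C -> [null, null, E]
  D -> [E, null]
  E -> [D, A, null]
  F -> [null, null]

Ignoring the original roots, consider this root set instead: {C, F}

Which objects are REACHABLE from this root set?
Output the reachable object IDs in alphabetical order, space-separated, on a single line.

Answer: A B C D E F

Derivation:
Roots: C F
Mark C: refs=null null E, marked=C
Mark F: refs=null null, marked=C F
Mark E: refs=D A null, marked=C E F
Mark D: refs=E null, marked=C D E F
Mark A: refs=B null, marked=A C D E F
Mark B: refs=E B, marked=A B C D E F
Unmarked (collected): (none)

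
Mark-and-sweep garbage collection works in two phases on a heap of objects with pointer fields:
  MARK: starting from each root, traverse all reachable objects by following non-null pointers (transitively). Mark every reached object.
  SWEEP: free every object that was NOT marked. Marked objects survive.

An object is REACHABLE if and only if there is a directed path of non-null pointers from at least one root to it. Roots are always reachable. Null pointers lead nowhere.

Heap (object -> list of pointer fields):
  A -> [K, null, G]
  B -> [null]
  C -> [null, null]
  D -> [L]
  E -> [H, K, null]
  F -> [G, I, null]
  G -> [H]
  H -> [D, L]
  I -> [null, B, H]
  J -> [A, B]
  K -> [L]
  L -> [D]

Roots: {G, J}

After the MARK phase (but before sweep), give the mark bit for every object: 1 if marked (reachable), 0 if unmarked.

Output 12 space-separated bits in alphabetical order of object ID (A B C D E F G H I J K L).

Answer: 1 1 0 1 0 0 1 1 0 1 1 1

Derivation:
Roots: G J
Mark G: refs=H, marked=G
Mark J: refs=A B, marked=G J
Mark H: refs=D L, marked=G H J
Mark A: refs=K null G, marked=A G H J
Mark B: refs=null, marked=A B G H J
Mark D: refs=L, marked=A B D G H J
Mark L: refs=D, marked=A B D G H J L
Mark K: refs=L, marked=A B D G H J K L
Unmarked (collected): C E F I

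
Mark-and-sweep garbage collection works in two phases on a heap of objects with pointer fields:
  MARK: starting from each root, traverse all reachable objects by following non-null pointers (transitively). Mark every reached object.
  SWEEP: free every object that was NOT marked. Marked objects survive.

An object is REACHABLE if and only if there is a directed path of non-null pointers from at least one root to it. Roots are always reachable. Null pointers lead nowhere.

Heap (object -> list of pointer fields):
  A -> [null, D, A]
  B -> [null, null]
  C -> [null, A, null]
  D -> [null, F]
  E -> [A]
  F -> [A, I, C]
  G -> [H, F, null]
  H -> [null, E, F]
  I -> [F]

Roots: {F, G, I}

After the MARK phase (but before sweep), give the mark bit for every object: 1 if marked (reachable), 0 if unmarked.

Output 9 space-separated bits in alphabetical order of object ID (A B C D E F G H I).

Roots: F G I
Mark F: refs=A I C, marked=F
Mark G: refs=H F null, marked=F G
Mark I: refs=F, marked=F G I
Mark A: refs=null D A, marked=A F G I
Mark C: refs=null A null, marked=A C F G I
Mark H: refs=null E F, marked=A C F G H I
Mark D: refs=null F, marked=A C D F G H I
Mark E: refs=A, marked=A C D E F G H I
Unmarked (collected): B

Answer: 1 0 1 1 1 1 1 1 1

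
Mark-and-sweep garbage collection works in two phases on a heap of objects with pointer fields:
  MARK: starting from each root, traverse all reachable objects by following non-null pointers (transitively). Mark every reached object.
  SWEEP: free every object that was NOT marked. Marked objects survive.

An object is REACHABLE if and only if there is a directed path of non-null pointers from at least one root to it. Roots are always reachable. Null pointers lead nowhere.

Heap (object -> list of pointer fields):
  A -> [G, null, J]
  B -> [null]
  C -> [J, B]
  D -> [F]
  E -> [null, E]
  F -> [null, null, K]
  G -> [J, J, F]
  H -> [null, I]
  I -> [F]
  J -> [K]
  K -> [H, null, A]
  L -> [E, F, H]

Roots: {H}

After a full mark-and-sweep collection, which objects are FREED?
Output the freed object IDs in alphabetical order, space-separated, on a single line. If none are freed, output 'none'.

Roots: H
Mark H: refs=null I, marked=H
Mark I: refs=F, marked=H I
Mark F: refs=null null K, marked=F H I
Mark K: refs=H null A, marked=F H I K
Mark A: refs=G null J, marked=A F H I K
Mark G: refs=J J F, marked=A F G H I K
Mark J: refs=K, marked=A F G H I J K
Unmarked (collected): B C D E L

Answer: B C D E L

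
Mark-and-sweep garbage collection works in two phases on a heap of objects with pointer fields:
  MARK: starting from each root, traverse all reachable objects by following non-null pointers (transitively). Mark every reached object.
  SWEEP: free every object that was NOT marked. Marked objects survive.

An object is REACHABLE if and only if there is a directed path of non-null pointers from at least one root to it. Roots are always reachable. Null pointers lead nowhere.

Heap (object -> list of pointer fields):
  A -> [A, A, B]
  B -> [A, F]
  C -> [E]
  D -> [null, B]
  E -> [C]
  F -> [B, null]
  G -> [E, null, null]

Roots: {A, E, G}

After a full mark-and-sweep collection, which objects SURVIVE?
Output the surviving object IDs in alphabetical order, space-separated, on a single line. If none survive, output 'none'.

Roots: A E G
Mark A: refs=A A B, marked=A
Mark E: refs=C, marked=A E
Mark G: refs=E null null, marked=A E G
Mark B: refs=A F, marked=A B E G
Mark C: refs=E, marked=A B C E G
Mark F: refs=B null, marked=A B C E F G
Unmarked (collected): D

Answer: A B C E F G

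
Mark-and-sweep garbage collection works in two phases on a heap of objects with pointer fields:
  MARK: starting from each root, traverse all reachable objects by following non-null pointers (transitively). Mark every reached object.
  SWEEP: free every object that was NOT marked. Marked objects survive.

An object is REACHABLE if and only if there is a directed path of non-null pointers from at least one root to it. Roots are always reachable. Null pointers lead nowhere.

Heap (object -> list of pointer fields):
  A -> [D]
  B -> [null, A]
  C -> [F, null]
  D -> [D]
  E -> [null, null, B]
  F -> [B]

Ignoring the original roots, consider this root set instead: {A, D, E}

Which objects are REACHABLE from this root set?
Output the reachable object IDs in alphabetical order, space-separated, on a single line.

Roots: A D E
Mark A: refs=D, marked=A
Mark D: refs=D, marked=A D
Mark E: refs=null null B, marked=A D E
Mark B: refs=null A, marked=A B D E
Unmarked (collected): C F

Answer: A B D E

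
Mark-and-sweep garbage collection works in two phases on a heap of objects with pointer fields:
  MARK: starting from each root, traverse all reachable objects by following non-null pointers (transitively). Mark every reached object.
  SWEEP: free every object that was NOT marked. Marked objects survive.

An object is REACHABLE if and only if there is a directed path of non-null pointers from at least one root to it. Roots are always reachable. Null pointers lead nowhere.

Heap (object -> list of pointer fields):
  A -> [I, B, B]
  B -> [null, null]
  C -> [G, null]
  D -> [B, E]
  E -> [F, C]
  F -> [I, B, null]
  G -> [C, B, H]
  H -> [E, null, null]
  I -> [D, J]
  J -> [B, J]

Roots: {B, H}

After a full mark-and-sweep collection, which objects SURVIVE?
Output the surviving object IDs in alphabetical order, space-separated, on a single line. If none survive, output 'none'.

Roots: B H
Mark B: refs=null null, marked=B
Mark H: refs=E null null, marked=B H
Mark E: refs=F C, marked=B E H
Mark F: refs=I B null, marked=B E F H
Mark C: refs=G null, marked=B C E F H
Mark I: refs=D J, marked=B C E F H I
Mark G: refs=C B H, marked=B C E F G H I
Mark D: refs=B E, marked=B C D E F G H I
Mark J: refs=B J, marked=B C D E F G H I J
Unmarked (collected): A

Answer: B C D E F G H I J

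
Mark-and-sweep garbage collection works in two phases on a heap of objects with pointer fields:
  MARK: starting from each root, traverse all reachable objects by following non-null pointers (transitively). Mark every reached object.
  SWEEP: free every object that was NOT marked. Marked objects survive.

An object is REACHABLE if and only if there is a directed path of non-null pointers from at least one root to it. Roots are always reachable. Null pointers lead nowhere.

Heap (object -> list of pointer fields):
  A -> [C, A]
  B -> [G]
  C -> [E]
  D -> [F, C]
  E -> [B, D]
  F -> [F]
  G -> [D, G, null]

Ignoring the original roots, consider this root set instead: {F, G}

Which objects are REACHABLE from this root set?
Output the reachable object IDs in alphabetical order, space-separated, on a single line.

Roots: F G
Mark F: refs=F, marked=F
Mark G: refs=D G null, marked=F G
Mark D: refs=F C, marked=D F G
Mark C: refs=E, marked=C D F G
Mark E: refs=B D, marked=C D E F G
Mark B: refs=G, marked=B C D E F G
Unmarked (collected): A

Answer: B C D E F G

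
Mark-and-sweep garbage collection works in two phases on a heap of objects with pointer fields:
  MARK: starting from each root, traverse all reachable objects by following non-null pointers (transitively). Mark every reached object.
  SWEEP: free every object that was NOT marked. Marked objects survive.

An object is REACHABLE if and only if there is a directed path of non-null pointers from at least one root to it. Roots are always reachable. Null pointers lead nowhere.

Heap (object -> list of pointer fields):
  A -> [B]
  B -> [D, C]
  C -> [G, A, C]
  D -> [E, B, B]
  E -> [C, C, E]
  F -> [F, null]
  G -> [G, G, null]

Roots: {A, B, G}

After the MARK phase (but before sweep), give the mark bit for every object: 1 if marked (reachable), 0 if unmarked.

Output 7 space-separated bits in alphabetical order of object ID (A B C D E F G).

Roots: A B G
Mark A: refs=B, marked=A
Mark B: refs=D C, marked=A B
Mark G: refs=G G null, marked=A B G
Mark D: refs=E B B, marked=A B D G
Mark C: refs=G A C, marked=A B C D G
Mark E: refs=C C E, marked=A B C D E G
Unmarked (collected): F

Answer: 1 1 1 1 1 0 1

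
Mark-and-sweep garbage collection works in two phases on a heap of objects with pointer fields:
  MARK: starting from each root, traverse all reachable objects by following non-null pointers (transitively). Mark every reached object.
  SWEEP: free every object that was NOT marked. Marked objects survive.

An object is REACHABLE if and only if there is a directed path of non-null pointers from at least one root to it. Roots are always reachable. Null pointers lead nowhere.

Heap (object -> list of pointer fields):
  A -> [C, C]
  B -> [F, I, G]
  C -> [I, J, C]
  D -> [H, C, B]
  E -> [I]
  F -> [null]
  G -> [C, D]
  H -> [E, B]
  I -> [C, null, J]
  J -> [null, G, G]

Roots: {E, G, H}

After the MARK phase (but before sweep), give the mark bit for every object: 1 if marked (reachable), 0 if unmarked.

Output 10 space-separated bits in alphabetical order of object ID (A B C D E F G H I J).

Roots: E G H
Mark E: refs=I, marked=E
Mark G: refs=C D, marked=E G
Mark H: refs=E B, marked=E G H
Mark I: refs=C null J, marked=E G H I
Mark C: refs=I J C, marked=C E G H I
Mark D: refs=H C B, marked=C D E G H I
Mark B: refs=F I G, marked=B C D E G H I
Mark J: refs=null G G, marked=B C D E G H I J
Mark F: refs=null, marked=B C D E F G H I J
Unmarked (collected): A

Answer: 0 1 1 1 1 1 1 1 1 1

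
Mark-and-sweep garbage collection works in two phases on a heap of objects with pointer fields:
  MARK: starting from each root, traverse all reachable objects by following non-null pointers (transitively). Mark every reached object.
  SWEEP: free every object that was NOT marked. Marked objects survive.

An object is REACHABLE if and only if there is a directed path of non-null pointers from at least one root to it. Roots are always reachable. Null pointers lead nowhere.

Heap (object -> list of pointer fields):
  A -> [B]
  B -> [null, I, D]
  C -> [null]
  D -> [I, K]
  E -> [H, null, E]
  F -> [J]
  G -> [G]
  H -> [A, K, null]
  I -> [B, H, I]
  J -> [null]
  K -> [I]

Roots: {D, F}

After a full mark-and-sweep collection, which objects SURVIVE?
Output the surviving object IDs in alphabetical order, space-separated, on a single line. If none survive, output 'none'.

Roots: D F
Mark D: refs=I K, marked=D
Mark F: refs=J, marked=D F
Mark I: refs=B H I, marked=D F I
Mark K: refs=I, marked=D F I K
Mark J: refs=null, marked=D F I J K
Mark B: refs=null I D, marked=B D F I J K
Mark H: refs=A K null, marked=B D F H I J K
Mark A: refs=B, marked=A B D F H I J K
Unmarked (collected): C E G

Answer: A B D F H I J K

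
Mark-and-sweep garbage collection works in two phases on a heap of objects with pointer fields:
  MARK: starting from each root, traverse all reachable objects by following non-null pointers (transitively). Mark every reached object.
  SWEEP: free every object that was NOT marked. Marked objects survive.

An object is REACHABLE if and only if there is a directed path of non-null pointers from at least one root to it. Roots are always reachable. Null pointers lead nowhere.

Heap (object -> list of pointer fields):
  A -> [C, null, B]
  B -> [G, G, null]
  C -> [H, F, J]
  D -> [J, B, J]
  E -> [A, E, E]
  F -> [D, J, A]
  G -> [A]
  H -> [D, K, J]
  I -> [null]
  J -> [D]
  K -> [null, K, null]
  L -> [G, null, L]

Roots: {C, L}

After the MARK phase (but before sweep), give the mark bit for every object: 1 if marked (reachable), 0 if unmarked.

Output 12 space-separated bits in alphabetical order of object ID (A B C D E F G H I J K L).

Answer: 1 1 1 1 0 1 1 1 0 1 1 1

Derivation:
Roots: C L
Mark C: refs=H F J, marked=C
Mark L: refs=G null L, marked=C L
Mark H: refs=D K J, marked=C H L
Mark F: refs=D J A, marked=C F H L
Mark J: refs=D, marked=C F H J L
Mark G: refs=A, marked=C F G H J L
Mark D: refs=J B J, marked=C D F G H J L
Mark K: refs=null K null, marked=C D F G H J K L
Mark A: refs=C null B, marked=A C D F G H J K L
Mark B: refs=G G null, marked=A B C D F G H J K L
Unmarked (collected): E I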